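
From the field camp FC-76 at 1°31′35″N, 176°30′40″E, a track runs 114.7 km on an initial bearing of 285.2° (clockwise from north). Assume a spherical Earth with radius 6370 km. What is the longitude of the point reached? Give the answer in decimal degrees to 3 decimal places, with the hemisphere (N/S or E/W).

FC-76: φ = +1.52639°, λ = +176.51111°
δ = d/R = 114.7/6370 = 0.018006 rad
φ₂ = arcsin(sin φ₁ cos δ + cos φ₁ sin δ cos θ)
   = arcsin(0.02664·0.99984 + 0.99965·0.01801·0.26219) = 1.79664°
λ₂ = λ₁ + atan2(sin θ sin δ cos φ₁, cos δ − sin φ₁ sin φ₂) = 175.51503°

175.515°E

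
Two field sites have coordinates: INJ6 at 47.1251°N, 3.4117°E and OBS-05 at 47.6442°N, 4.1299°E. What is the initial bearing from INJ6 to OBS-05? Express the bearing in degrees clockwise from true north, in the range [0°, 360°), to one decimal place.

42.9°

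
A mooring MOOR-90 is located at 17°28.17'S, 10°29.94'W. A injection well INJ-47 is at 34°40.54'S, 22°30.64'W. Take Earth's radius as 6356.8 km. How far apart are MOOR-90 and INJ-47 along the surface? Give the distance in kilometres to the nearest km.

2249 km

MOOR-90: φ = -17.46950°, λ = -10.49900°
INJ-47: φ = -34.67567°, λ = -22.51067°
Δφ = -17.2062°,  Δλ = -12.0117°
a = sin²(Δφ/2) + cos φ₁ cos φ₂ sin²(Δλ/2) = 0.030964
c = 2·arcsin(√a) = 0.353776 rad = 20.2699°
d = R·c = 6356.8 × 0.353776 = 2248.9 km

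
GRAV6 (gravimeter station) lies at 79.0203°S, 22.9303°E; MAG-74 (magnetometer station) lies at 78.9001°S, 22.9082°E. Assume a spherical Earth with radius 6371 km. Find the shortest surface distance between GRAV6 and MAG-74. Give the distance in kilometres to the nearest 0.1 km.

Δφ = 0.1202°,  Δλ = -0.0221°
a = sin²(Δφ/2) + cos φ₁ cos φ₂ sin²(Δλ/2) = 0.000001
c = 2·arcsin(√a) = 0.002099 rad = 0.1203°
d = R·c = 6371 × 0.002099 = 13.4 km

13.4 km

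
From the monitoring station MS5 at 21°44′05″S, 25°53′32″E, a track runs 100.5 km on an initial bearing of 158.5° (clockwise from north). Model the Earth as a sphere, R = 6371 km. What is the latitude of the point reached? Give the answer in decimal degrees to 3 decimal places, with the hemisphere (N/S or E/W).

22.575°S

MS5: φ = -21.73472°, λ = +25.89222°
δ = d/R = 100.5/6371 = 0.015775 rad
φ₂ = arcsin(sin φ₁ cos δ + cos φ₁ sin δ cos θ)
   = arcsin(-0.37031·0.99988 + 0.92891·0.01577·-0.93042) = -22.57526°
λ₂ = λ₁ + atan2(sin θ sin δ cos φ₁, cos δ − sin φ₁ sin φ₂) = 26.25095°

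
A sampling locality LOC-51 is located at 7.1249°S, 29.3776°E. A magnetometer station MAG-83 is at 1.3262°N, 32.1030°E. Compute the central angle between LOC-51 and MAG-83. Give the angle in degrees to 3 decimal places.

8.878°

Δφ = 8.4511°,  Δλ = 2.7254°
a = sin²(Δφ/2) + cos φ₁ cos φ₂ sin²(Δλ/2) = 0.005990
c = 2·arcsin(√a) = 0.154948 rad = 8.8779°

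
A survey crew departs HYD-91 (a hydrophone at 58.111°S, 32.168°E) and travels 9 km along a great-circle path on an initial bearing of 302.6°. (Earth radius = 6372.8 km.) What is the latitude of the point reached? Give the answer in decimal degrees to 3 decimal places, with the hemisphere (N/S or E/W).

58.067°S

δ = d/R = 9/6372.8 = 0.001412 rad
φ₂ = arcsin(sin φ₁ cos δ + cos φ₁ sin δ cos θ)
   = arcsin(-0.84907·1.00000 + 0.52828·0.00141·0.53877) = -58.06734°
λ₂ = λ₁ + atan2(sin θ sin δ cos φ₁, cos δ − sin φ₁ sin φ₂) = 32.03912°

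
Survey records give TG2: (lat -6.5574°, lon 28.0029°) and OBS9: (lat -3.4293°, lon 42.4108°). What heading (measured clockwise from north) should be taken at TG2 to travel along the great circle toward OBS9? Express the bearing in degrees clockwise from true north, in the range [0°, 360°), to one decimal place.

78.4°

Δλ = 14.4079°
y = sin Δλ · cos φ₂ = 0.248378
x = cos φ₁ sin φ₂ − sin φ₁ cos φ₂ cos Δλ = 0.050983
θ = atan2(y, x) = 78.4003° → 78.4003° (mod 360°)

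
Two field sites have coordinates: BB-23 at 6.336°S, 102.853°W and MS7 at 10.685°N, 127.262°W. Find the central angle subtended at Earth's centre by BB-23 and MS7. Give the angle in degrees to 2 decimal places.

29.67°

Δφ = 17.0210°,  Δλ = -24.4090°
a = sin²(Δφ/2) + cos φ₁ cos φ₂ sin²(Δλ/2) = 0.065549
c = 2·arcsin(√a) = 0.517816 rad = 29.6686°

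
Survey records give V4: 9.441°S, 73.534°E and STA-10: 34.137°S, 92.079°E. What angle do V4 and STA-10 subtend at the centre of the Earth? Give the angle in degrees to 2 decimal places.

29.99°

Δφ = -24.6960°,  Δλ = 18.5450°
a = sin²(Δφ/2) + cos φ₁ cos φ₂ sin²(Δλ/2) = 0.066930
c = 2·arcsin(√a) = 0.523368 rad = 29.9868°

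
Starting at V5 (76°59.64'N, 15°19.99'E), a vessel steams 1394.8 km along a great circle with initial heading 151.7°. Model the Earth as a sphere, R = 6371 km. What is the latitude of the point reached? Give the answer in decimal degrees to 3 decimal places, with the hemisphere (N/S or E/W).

65.238°N

V5: φ = +76.99400°, λ = +15.33317°
δ = d/R = 1394.8/6371 = 0.218930 rad
φ₂ = arcsin(sin φ₁ cos δ + cos φ₁ sin δ cos θ)
   = arcsin(0.97435·0.97613 + 0.22505·0.21718·-0.88048) = 65.23770°
λ₂ = λ₁ + atan2(sin θ sin δ cos φ₁, cos δ − sin φ₁ sin φ₂) = 29.56373°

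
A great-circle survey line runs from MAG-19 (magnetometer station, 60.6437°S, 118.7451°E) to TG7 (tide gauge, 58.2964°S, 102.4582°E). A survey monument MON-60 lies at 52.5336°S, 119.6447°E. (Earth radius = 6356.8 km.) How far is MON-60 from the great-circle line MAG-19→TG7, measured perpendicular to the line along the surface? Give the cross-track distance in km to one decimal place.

δ₁₃ = central angle MAG-19→MON-60 = 0.141808 rad  (haversine)
θ₁₃ = bearing MAG-19→MON-60 = 3.875°,  θ₁₂ = bearing MAG-19→TG7 = 278.709°
dₓₜ = R·arcsin(sin δ₁₃ · sin(θ₁₃ − θ₁₂)) = 6356.8·arcsin(0.14133·sin(-274.834°)) = 898.219 km
|dₓₜ| = 898.219 km

898.2 km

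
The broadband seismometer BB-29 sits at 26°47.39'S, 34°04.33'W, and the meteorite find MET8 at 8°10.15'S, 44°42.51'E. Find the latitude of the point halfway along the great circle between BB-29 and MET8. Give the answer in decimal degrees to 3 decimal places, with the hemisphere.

22.151°S

BB-29: φ = -26.78983°, λ = -34.07217°
MET8: φ = -8.16917°, λ = +44.70850°
Bx = cos φ₂ cos Δλ = 0.192591,  By = cos φ₂ sin Δλ = 0.970936
φₘ = atan2(sin φ₁ + sin φ₂, √((cos φ₁ + Bx)² + By²)) = -22.15120°
λₘ = λ₁ + atan2(By, cos φ₁ + Bx) = 7.74557°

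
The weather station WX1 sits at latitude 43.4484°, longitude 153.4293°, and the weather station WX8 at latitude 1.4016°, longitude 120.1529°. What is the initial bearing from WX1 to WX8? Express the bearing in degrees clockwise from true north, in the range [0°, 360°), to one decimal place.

224.6°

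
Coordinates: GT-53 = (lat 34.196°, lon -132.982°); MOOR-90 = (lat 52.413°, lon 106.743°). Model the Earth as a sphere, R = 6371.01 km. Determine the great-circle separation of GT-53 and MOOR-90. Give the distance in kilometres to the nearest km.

Δφ = 18.2170°,  Δλ = -120.2750°
a = sin²(Δφ/2) + cos φ₁ cos φ₂ sin²(Δλ/2) = 0.404493
c = 2·arcsin(√a) = 1.378602 rad = 78.9881°
d = R·c = 6371.01 × 1.378602 = 8783.1 km

8783 km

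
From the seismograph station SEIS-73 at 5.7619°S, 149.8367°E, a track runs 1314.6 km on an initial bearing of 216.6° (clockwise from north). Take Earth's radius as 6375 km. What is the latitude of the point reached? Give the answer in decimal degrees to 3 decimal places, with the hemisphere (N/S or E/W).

δ = d/R = 1314.6/6375 = 0.206212 rad
φ₂ = arcsin(sin φ₁ cos δ + cos φ₁ sin δ cos θ)
   = arcsin(-0.10039·0.97881 + 0.99495·0.20475·-0.80282) = -15.17789°
λ₂ = λ₁ + atan2(sin θ sin δ cos φ₁, cos δ − sin φ₁ sin φ₂) = 142.56981°

15.178°S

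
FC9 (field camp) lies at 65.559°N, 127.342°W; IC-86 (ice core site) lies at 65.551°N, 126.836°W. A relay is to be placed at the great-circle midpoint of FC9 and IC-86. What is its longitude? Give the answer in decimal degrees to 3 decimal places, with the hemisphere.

127.089°W

Bx = cos φ₂ cos Δλ = 0.413867,  By = cos φ₂ sin Δλ = 0.003655
φₘ = atan2(sin φ₁ + sin φ₂, √((cos φ₁ + Bx)² + By²)) = 65.55521°
λₘ = λ₁ + atan2(By, cos φ₁ + Bx) = -127.08896°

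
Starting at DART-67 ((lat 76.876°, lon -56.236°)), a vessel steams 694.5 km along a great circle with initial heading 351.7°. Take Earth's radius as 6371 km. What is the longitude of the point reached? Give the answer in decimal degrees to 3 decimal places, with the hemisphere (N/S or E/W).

δ = d/R = 694.5/6371 = 0.109010 rad
φ₂ = arcsin(sin φ₁ cos δ + cos φ₁ sin δ cos θ)
   = arcsin(0.97388·0.99406 + 0.22706·0.10879·0.98953) = 82.99909°
λ₂ = λ₁ + atan2(sin θ sin δ cos φ₁, cos δ − sin φ₁ sin φ₂) = -63.63922°

63.639°W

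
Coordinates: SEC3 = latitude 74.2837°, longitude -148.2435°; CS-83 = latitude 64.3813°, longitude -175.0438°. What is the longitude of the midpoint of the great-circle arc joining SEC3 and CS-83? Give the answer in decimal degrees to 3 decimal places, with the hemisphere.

164.775°W

Bx = cos φ₂ cos Δλ = 0.385935,  By = cos φ₂ sin Δλ = -0.194952
φₘ = atan2(sin φ₁ + sin φ₂, √((cos φ₁ + Bx)² + By²)) = 69.82164°
λₘ = λ₁ + atan2(By, cos φ₁ + Bx) = -164.77530°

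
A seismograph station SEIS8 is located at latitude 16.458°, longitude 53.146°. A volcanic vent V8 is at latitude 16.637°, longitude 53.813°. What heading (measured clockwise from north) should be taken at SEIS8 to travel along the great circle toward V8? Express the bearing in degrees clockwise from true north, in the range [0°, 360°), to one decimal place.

74.3°

Δλ = 0.6670°
y = sin Δλ · cos φ₂ = 0.011154
x = cos φ₁ sin φ₂ − sin φ₁ cos φ₂ cos Δλ = 0.003143
θ = atan2(y, x) = 74.2650° → 74.2650° (mod 360°)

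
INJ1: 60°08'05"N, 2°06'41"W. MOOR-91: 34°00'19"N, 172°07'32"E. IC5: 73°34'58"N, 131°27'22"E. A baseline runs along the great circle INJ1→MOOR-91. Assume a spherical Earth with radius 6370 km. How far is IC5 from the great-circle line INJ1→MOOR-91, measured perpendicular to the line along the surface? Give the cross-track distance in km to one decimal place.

INJ1: φ = +60.13472°, λ = -2.11139°
MOOR-91: φ = +34.00528°, λ = +172.12556°
IC5: φ = +73.58278°, λ = +131.45611°
δ₁₃ = central angle INJ1→IC5 = 0.745360 rad  (haversine)
θ₁₃ = bearing INJ1→IC5 = 17.574°,  θ₁₂ = bearing INJ1→MOOR-91 = 4.788°
dₓₜ = R·arcsin(sin δ₁₃ · sin(θ₁₃ − θ₁₂)) = 6370·arcsin(0.67824·sin(12.786°)) = 959.740 km
|dₓₜ| = 959.740 km

959.7 km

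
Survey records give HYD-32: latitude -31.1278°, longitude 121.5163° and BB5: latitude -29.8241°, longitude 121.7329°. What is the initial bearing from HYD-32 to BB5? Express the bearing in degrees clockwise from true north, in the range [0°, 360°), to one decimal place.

Δλ = 0.2166°
y = sin Δλ · cos φ₂ = 0.003280
x = cos φ₁ sin φ₂ − sin φ₁ cos φ₂ cos Δλ = 0.022749
θ = atan2(y, x) = 8.2038° → 8.2038° (mod 360°)

8.2°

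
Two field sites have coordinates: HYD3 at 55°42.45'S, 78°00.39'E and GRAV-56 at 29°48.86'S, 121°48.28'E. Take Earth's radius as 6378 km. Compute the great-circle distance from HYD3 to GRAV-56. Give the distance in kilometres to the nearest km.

HYD3: φ = -55.70750°, λ = +78.00650°
GRAV-56: φ = -29.81433°, λ = +121.80467°
Δφ = 25.8932°,  Δλ = 43.7982°
a = sin²(Δφ/2) + cos φ₁ cos φ₂ sin²(Δλ/2) = 0.118198
c = 2·arcsin(√a) = 0.701919 rad = 40.2170°
d = R·c = 6378 × 0.701919 = 4476.8 km

4477 km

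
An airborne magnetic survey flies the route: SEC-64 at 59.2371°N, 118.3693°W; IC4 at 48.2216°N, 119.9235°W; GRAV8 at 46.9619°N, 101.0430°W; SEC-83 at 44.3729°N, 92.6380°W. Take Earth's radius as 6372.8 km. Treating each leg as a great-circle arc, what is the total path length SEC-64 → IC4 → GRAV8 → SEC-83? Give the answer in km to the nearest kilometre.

3362 km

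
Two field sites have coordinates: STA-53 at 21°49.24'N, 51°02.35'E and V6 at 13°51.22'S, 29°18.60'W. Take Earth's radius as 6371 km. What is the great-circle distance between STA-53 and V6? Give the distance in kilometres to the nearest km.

9612 km

STA-53: φ = +21.82067°, λ = +51.03917°
V6: φ = -13.85367°, λ = -29.31000°
Δφ = -35.6743°,  Δλ = -80.3492°
a = sin²(Δφ/2) + cos φ₁ cos φ₂ sin²(Δλ/2) = 0.468948
c = 2·arcsin(√a) = 1.508653 rad = 86.4395°
d = R·c = 6371 × 1.508653 = 9611.6 km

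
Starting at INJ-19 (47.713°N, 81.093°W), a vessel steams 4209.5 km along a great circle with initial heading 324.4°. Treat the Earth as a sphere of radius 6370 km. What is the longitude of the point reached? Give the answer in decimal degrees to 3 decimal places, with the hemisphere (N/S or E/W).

146.703°W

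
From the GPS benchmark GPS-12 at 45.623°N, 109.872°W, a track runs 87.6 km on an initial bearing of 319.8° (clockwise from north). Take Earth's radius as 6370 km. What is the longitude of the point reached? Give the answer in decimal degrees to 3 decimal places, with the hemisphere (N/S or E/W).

110.607°W

δ = d/R = 87.6/6370 = 0.013752 rad
φ₂ = arcsin(sin φ₁ cos δ + cos φ₁ sin δ cos θ)
   = arcsin(0.71475·0.99991 + 0.69938·0.01375·0.76380) = 46.22248°
λ₂ = λ₁ + atan2(sin θ sin δ cos φ₁, cos δ − sin φ₁ sin φ₂) = -110.60708°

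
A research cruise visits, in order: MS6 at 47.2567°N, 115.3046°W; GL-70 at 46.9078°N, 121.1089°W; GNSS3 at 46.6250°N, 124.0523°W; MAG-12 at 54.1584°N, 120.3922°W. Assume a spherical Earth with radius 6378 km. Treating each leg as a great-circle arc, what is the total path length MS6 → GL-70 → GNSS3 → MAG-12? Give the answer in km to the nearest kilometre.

1546 km

MS6→GL-70: c = 0.069235 rad, d = 441.58 km
GL-70→GNSS3: c = 0.035531 rad, d = 226.62 km
GNSS3→MAG-12: c = 0.137598 rad, d = 877.60 km
Total = 441.58 + 226.62 + 877.60 = 1545.79 km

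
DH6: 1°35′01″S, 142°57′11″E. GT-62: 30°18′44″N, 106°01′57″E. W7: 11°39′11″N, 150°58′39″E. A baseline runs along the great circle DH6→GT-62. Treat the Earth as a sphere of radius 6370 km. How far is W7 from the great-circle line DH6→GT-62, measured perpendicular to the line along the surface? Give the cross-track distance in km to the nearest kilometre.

1663 km

DH6: φ = -1.58361°, λ = +142.95306°
GT-62: φ = +30.31222°, λ = +106.03250°
W7: φ = +11.65306°, λ = +150.97750°
δ₁₃ = central angle DH6→W7 = 0.269716 rad  (haversine)
θ₁₃ = bearing DH6→W7 = 30.870°,  θ₁₂ = bearing DH6→GT-62 = 315.275°
dₓₜ = R·arcsin(sin δ₁₃ · sin(θ₁₃ − θ₁₂)) = 6370·arcsin(0.26646·sin(-284.405°)) = 1662.791 km
|dₓₜ| = 1662.791 km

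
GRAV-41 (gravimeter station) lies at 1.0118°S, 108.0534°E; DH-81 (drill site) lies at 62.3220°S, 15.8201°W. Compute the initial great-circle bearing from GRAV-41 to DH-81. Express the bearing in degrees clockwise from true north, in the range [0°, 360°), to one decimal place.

Δλ = -123.8735°
y = sin Δλ · cos φ₂ = -0.385662
x = cos φ₁ sin φ₂ − sin φ₁ cos φ₂ cos Δλ = -0.890006
θ = atan2(y, x) = -156.5717° → 203.4283° (mod 360°)

203.4°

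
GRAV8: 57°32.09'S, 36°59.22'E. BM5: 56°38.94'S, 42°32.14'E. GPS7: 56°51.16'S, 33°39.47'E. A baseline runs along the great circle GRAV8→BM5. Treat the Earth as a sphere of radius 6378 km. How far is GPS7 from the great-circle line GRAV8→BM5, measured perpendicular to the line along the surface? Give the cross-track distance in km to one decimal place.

118.0 km

GRAV8: φ = -57.53483°, λ = +36.98700°
BM5: φ = -56.64900°, λ = +42.53567°
GPS7: φ = -56.85267°, λ = +33.65783°
δ₁₃ = central angle GRAV8→GPS7 = 0.033653 rad  (haversine)
θ₁₃ = bearing GRAV8→GPS7 = 289.312°,  θ₁₂ = bearing GRAV8→BM5 = 75.966°
dₓₜ = R·arcsin(sin δ₁₃ · sin(θ₁₃ − θ₁₂)) = 6378·arcsin(0.03365·sin(213.345°)) = -117.968 km
|dₓₜ| = 117.968 km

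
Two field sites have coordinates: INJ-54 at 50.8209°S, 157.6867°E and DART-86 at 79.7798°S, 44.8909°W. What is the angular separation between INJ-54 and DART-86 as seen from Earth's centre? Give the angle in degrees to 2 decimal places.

Δφ = -28.9589°,  Δλ = 157.4224°
a = sin²(Δφ/2) + cos φ₁ cos φ₂ sin²(Δλ/2) = 0.170313
c = 2·arcsin(√a) = 0.850810 rad = 48.7478°

48.75°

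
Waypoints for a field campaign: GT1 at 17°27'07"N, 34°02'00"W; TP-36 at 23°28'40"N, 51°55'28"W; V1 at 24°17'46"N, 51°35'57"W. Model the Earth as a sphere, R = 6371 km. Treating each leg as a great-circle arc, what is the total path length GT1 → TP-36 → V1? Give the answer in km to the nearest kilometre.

2075 km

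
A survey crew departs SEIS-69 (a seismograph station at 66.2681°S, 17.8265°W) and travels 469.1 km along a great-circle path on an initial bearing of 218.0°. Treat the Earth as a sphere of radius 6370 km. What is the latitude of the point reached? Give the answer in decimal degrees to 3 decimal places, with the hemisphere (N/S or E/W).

δ = d/R = 469.1/6370 = 0.073642 rad
φ₂ = arcsin(sin φ₁ cos δ + cos φ₁ sin δ cos θ)
   = arcsin(-0.91544·0.99729 + 0.40246·0.07358·-0.78801) = -69.43778°
λ₂ = λ₁ + atan2(sin θ sin δ cos φ₁, cos δ − sin φ₁ sin φ₂) = -25.23661°

69.438°S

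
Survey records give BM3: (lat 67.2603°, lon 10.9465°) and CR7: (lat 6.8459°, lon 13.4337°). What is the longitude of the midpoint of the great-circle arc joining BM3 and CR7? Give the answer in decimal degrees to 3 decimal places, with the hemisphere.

12.737°E

Bx = cos φ₂ cos Δλ = 0.991935,  By = cos φ₂ sin Δλ = 0.043087
φₘ = atan2(sin φ₁ + sin φ₂, √((cos φ₁ + Bx)² + By²)) = 37.05834°
λₘ = λ₁ + atan2(By, cos φ₁ + Bx) = 12.73680°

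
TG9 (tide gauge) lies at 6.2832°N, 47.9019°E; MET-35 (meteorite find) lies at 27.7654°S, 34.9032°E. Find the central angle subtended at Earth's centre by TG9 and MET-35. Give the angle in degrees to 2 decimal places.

36.29°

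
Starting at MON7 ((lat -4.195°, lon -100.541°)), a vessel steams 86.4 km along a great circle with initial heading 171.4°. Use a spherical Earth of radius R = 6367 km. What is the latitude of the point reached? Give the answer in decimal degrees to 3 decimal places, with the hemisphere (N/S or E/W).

4.964°S

δ = d/R = 86.4/6367 = 0.013570 rad
φ₂ = arcsin(sin φ₁ cos δ + cos φ₁ sin δ cos θ)
   = arcsin(-0.07315·0.99991 + 0.99732·0.01357·-0.98876) = -4.96375°
λ₂ = λ₁ + atan2(sin θ sin δ cos φ₁, cos δ − sin φ₁ sin φ₂) = -100.42430°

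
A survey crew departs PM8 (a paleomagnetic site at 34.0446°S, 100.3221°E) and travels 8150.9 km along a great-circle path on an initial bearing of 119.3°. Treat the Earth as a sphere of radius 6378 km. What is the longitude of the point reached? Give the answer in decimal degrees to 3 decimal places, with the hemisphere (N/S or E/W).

δ = d/R = 8150.9/6378 = 1.277971 rad
φ₂ = arcsin(sin φ₁ cos δ + cos φ₁ sin δ cos θ)
   = arcsin(-0.55984·0.28866 + 0.82860·0.95743·-0.48938) = -33.35630°
λ₂ = λ₁ + atan2(sin θ sin δ cos φ₁, cos δ − sin φ₁ sin φ₂) = -168.09111°

168.091°W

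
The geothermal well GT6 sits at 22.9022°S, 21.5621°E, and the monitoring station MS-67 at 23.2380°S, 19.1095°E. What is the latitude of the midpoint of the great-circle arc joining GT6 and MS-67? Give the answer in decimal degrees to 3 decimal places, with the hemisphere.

23.075°S

Bx = cos φ₂ cos Δλ = 0.918032,  By = cos φ₂ sin Δλ = -0.039321
φₘ = atan2(sin φ₁ + sin φ₂, √((cos φ₁ + Bx)² + By²)) = -23.07483°
λₘ = λ₁ + atan2(By, cos φ₁ + Bx) = 20.33733°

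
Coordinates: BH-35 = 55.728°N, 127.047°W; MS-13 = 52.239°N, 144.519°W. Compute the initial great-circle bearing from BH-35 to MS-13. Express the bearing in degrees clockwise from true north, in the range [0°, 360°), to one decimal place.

Δλ = -17.4720°
y = sin Δλ · cos φ₂ = -0.183857
x = cos φ₁ sin φ₂ − sin φ₁ cos φ₂ cos Δλ = -0.037510
θ = atan2(y, x) = -101.5310° → 258.4690° (mod 360°)

258.5°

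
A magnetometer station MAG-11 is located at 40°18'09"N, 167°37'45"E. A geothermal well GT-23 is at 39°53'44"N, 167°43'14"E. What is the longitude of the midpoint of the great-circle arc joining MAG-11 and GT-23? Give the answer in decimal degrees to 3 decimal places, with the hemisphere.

MAG-11: φ = +40.30250°, λ = +167.62917°
GT-23: φ = +39.89556°, λ = +167.72056°
Bx = cos φ₂ cos Δλ = 0.767214,  By = cos φ₂ sin Δλ = 0.001224
φₘ = atan2(sin φ₁ + sin φ₂, √((cos φ₁ + Bx)² + By²)) = 40.09904°
λₘ = λ₁ + atan2(By, cos φ₁ + Bx) = 167.67500°

167.675°E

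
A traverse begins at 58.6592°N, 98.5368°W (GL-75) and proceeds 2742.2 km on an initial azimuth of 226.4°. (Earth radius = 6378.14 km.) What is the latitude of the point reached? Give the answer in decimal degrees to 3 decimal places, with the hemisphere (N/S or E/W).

38.818°N

δ = d/R = 2742.2/6378.14 = 0.429937 rad
φ₂ = arcsin(sin φ₁ cos δ + cos φ₁ sin δ cos θ)
   = arcsin(0.85409·0.90899 + 0.52013·0.41681·-0.68962) = 38.81830°
λ₂ = λ₁ + atan2(sin θ sin δ cos φ₁, cos δ − sin φ₁ sin φ₂) = -121.33016°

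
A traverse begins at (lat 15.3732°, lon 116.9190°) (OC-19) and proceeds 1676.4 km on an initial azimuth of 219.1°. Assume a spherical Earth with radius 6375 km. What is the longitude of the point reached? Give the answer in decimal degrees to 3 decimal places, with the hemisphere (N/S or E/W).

107.465°E

δ = d/R = 1676.4/6375 = 0.262965 rad
φ₂ = arcsin(sin φ₁ cos δ + cos φ₁ sin δ cos θ)
   = arcsin(0.26511·0.96562 + 0.96422·0.25994·-0.77605) = 3.52481°
λ₂ = λ₁ + atan2(sin θ sin δ cos φ₁, cos δ − sin φ₁ sin φ₂) = 107.46525°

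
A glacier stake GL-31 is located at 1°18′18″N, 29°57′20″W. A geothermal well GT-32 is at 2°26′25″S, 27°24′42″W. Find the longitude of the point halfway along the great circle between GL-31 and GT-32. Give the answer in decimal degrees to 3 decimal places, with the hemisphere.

GL-31: φ = +1.30500°, λ = -29.95556°
GT-32: φ = -2.44028°, λ = -27.41167°
Bx = cos φ₂ cos Δλ = 0.998109,  By = cos φ₂ sin Δλ = 0.044344
φₘ = atan2(sin φ₁ + sin φ₂, √((cos φ₁ + Bx)² + By²)) = -0.56778°
λₘ = λ₁ + atan2(By, cos φ₁ + Bx) = -28.68402°

28.684°W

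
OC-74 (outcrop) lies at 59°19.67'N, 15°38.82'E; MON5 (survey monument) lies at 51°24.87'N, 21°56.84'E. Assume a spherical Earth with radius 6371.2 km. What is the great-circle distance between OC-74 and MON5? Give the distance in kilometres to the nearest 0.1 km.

OC-74: φ = +59.32783°, λ = +15.64700°
MON5: φ = +51.41450°, λ = +21.94733°
Δφ = -7.9133°,  Δλ = 6.3003°
a = sin²(Δφ/2) + cos φ₁ cos φ₂ sin²(Δλ/2) = 0.005722
c = 2·arcsin(√a) = 0.151433 rad = 8.6765°
d = R·c = 6371.2 × 0.151433 = 964.8 km

964.8 km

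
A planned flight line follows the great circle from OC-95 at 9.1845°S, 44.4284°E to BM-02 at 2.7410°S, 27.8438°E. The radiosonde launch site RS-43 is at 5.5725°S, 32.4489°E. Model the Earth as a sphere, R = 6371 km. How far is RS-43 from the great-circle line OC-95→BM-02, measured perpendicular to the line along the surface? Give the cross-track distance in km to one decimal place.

δ₁₃ = central angle OC-95→RS-43 = 0.216681 rad  (haversine)
θ₁₃ = bearing OC-95→RS-43 = 286.078°,  θ₁₂ = bearing OC-95→BM-02 = 290.323°
dₓₜ = R·arcsin(sin δ₁₃ · sin(θ₁₃ − θ₁₂)) = 6371·arcsin(0.21499·sin(-4.245°)) = -101.385 km
|dₓₜ| = 101.385 km

101.4 km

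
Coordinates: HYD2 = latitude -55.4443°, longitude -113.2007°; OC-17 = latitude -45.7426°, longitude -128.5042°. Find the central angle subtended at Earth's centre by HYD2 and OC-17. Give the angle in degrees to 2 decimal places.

Δφ = 9.7017°,  Δλ = -15.3035°
a = sin²(Δφ/2) + cos φ₁ cos φ₂ sin²(Δλ/2) = 0.014169
c = 2·arcsin(√a) = 0.238632 rad = 13.6726°

13.67°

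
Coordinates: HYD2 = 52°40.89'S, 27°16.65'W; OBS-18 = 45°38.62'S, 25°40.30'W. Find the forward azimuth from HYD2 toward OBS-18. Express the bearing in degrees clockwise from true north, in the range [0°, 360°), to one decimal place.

9.1°

HYD2: φ = -52.68150°, λ = -27.27750°
OBS-18: φ = -45.64367°, λ = -25.67167°
Δλ = 1.6058°
y = sin Δλ · cos φ₂ = 0.019592
x = cos φ₁ sin φ₂ − sin φ₁ cos φ₂ cos Δλ = 0.122306
θ = atan2(y, x) = 9.1006° → 9.1006° (mod 360°)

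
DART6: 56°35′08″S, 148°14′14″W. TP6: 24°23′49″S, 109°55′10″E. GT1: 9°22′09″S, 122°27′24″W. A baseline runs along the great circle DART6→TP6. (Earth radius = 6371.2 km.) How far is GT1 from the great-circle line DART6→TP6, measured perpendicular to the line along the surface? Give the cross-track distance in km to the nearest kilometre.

2827 km

DART6: φ = -56.58556°, λ = -148.23722°
TP6: φ = -24.39694°, λ = +109.91944°
GT1: φ = -9.36917°, λ = -122.45667°
δ₁₃ = central angle DART6→GT1 = 0.895472 rad  (haversine)
θ₁₃ = bearing DART6→GT1 = 33.353°,  θ₁₂ = bearing DART6→TP6 = 246.721°
dₓₜ = R·arcsin(sin δ₁₃ · sin(θ₁₃ − θ₁₂)) = 6371.2·arcsin(0.78050·sin(-213.367°)) = 2826.866 km
|dₓₜ| = 2826.866 km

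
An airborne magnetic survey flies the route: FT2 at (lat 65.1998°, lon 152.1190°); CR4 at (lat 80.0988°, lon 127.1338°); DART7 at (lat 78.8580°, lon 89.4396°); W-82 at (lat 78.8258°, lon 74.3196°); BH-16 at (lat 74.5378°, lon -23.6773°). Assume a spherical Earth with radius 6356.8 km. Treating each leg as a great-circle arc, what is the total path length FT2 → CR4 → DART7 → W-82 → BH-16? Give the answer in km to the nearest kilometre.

5142 km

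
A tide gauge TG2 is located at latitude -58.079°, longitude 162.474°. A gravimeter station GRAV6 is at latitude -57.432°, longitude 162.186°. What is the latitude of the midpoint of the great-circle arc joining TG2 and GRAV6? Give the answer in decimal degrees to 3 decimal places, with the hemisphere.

Bx = cos φ₂ cos Δλ = 0.538293,  By = cos φ₂ sin Δλ = -0.002706
φₘ = atan2(sin φ₁ + sin φ₂, √((cos φ₁ + Bx)² + By²)) = -57.75558°
λₘ = λ₁ + atan2(By, cos φ₁ + Bx) = 162.32871°

57.756°S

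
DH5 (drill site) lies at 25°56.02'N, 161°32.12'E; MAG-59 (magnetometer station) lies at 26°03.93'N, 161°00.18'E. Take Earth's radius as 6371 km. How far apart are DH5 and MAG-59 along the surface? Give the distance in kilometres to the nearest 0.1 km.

DH5: φ = +25.93367°, λ = +161.53533°
MAG-59: φ = +26.06550°, λ = +161.00300°
Δφ = 0.1318°,  Δλ = -0.5323°
a = sin²(Δφ/2) + cos φ₁ cos φ₂ sin²(Δλ/2) = 0.000019
c = 2·arcsin(√a) = 0.008662 rad = 0.4963°
d = R·c = 6371 × 0.008662 = 55.2 km

55.2 km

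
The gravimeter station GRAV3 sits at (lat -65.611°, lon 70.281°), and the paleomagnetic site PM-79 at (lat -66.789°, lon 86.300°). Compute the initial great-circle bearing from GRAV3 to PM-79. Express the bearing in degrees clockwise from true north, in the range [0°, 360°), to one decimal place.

107.6°

Δλ = 16.0190°
y = sin Δλ · cos φ₂ = 0.108759
x = cos φ₁ sin φ₂ − sin φ₁ cos φ₂ cos Δλ = -0.034496
θ = atan2(y, x) = 107.5980° → 107.5980° (mod 360°)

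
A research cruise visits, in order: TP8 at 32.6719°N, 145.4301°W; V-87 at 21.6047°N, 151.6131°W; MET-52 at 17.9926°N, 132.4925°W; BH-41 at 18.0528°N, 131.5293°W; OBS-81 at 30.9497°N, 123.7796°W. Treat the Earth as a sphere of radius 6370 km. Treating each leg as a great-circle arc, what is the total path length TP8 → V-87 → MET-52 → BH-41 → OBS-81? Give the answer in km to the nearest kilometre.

TP8→V-87: c = 0.215591 rad, d = 1373.32 km
V-87→MET-52: c = 0.320021 rad, d = 2038.53 km
MET-52→BH-41: c = 0.016021 rad, d = 102.05 km
BH-41→OBS-81: c = 0.256334 rad, d = 1632.85 km
Total = 1373.32 + 2038.53 + 102.05 + 1632.85 = 5146.75 km

5147 km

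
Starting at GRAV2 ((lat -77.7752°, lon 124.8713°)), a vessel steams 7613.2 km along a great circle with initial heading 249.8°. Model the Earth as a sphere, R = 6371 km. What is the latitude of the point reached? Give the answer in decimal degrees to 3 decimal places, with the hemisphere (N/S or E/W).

25.260°S

δ = d/R = 7613.2/6371 = 1.194977 rad
φ₂ = arcsin(sin φ₁ cos δ + cos φ₁ sin δ cos θ)
   = arcsin(-0.97732·0.36703 + 0.21175·0.93021·-0.34530) = -25.25990°
λ₂ = λ₁ + atan2(sin θ sin δ cos φ₁, cos δ − sin φ₁ sin φ₂) = 19.73184°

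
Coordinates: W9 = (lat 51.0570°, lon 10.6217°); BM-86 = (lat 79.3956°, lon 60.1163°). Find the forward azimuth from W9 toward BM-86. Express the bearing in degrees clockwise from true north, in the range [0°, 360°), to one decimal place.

14.9°

Δλ = 49.4946°
y = sin Δλ · cos φ₂ = 0.139924
x = cos φ₁ sin φ₂ − sin φ₁ cos φ₂ cos Δλ = 0.524846
θ = atan2(y, x) = 14.9278° → 14.9278° (mod 360°)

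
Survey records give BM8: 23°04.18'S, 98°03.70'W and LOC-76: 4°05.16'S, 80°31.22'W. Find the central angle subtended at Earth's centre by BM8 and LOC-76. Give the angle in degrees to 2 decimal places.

25.45°

BM8: φ = -23.06967°, λ = -98.06167°
LOC-76: φ = -4.08600°, λ = -80.52033°
Δφ = 18.9837°,  Δλ = 17.5413°
a = sin²(Δφ/2) + cos φ₁ cos φ₂ sin²(Δλ/2) = 0.048531
c = 2·arcsin(√a) = 0.444238 rad = 25.4529°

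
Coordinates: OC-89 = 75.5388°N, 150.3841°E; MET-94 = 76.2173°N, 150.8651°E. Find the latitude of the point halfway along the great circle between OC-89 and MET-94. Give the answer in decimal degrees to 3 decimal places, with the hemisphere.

75.878°N

Bx = cos φ₂ cos Δλ = 0.238232,  By = cos φ₂ sin Δλ = 0.002000
φₘ = atan2(sin φ₁ + sin φ₂, √((cos φ₁ + Bx)² + By²)) = 75.87817°
λₘ = λ₁ + atan2(By, cos φ₁ + Bx) = 150.61894°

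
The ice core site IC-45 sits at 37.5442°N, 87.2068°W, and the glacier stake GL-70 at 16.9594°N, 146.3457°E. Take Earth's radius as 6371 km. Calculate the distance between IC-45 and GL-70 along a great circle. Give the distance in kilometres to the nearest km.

11768 km

Δφ = -20.5848°,  Δλ = -126.4475°
a = sin²(Δφ/2) + cos φ₁ cos φ₂ sin²(Δλ/2) = 0.636403
c = 2·arcsin(√a) = 1.847104 rad = 105.8313°
d = R·c = 6371 × 1.847104 = 11767.9 km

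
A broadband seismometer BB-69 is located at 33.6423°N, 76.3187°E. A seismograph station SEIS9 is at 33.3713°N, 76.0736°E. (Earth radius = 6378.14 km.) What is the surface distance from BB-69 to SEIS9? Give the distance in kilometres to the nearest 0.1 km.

37.8 km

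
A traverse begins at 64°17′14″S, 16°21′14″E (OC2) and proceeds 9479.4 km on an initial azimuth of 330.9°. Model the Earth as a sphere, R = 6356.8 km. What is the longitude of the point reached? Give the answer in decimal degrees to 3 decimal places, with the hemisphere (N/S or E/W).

14.261°W

OC2: φ = -64.28722°, λ = +16.35389°
δ = d/R = 9479.4/6356.8 = 1.491222 rad
φ₂ = arcsin(sin φ₁ cos δ + cos φ₁ sin δ cos θ)
   = arcsin(-0.90098·0.07949 + 0.43386·0.99684·0.87377) = 17.83495°
λ₂ = λ₁ + atan2(sin θ sin δ cos φ₁, cos δ − sin φ₁ sin φ₂) = -14.26137°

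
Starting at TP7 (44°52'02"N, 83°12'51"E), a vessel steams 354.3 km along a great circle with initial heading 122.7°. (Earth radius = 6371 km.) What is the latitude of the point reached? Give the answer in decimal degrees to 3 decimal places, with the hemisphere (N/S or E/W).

TP7: φ = +44.86722°, λ = +83.21417°
δ = d/R = 354.3/6371 = 0.055611 rad
φ₂ = arcsin(sin φ₁ cos δ + cos φ₁ sin δ cos θ)
   = arcsin(0.70547·0.99845 + 0.70874·0.05558·-0.54024) = 43.08585°
λ₂ = λ₁ + atan2(sin θ sin δ cos φ₁, cos δ − sin φ₁ sin φ₂) = 86.88614°

43.086°N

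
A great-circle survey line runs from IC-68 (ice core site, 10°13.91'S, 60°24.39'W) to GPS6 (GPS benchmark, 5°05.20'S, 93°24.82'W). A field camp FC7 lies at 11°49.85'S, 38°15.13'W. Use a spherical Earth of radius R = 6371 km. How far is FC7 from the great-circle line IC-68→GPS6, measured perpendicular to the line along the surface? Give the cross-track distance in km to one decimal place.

5.3 km

IC-68: φ = -10.23183°, λ = -60.40650°
GPS6: φ = -5.08667°, λ = -93.41367°
FC7: φ = -11.83083°, λ = -38.25217°
δ₁₃ = central angle IC-68→FC7 = 0.380445 rad  (haversine)
θ₁₃ = bearing IC-68→FC7 = 96.299°,  θ₁₂ = bearing IC-68→GPS6 = 276.427°
dₓₜ = R·arcsin(sin δ₁₃ · sin(θ₁₃ − θ₁₂)) = 6371·arcsin(0.37133·sin(-180.128°)) = 5.305 km
|dₓₜ| = 5.305 km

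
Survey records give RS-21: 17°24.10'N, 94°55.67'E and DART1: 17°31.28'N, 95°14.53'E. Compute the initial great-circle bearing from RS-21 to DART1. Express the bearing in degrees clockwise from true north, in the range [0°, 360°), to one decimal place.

68.2°

RS-21: φ = +17.40167°, λ = +94.92783°
DART1: φ = +17.52133°, λ = +95.24217°
Δλ = 0.3143°
y = sin Δλ · cos φ₂ = 0.005232
x = cos φ₁ sin φ₂ − sin φ₁ cos φ₂ cos Δλ = 0.002093
θ = atan2(y, x) = 68.1964° → 68.1964° (mod 360°)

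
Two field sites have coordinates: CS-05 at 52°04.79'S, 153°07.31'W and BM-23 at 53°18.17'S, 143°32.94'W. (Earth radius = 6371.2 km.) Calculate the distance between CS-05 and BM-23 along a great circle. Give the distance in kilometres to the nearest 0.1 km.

CS-05: φ = -52.07983°, λ = -153.12183°
BM-23: φ = -53.30283°, λ = -143.54900°
Δφ = -1.2230°,  Δλ = 9.5728°
a = sin²(Δφ/2) + cos φ₁ cos φ₂ sin²(Δλ/2) = 0.002671
c = 2·arcsin(√a) = 0.103408 rad = 5.9248°
d = R·c = 6371.2 × 0.103408 = 658.8 km

658.8 km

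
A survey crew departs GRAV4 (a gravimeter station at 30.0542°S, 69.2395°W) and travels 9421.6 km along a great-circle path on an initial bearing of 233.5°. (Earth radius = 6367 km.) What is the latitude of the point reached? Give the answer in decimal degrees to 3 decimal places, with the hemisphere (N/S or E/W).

δ = d/R = 9421.6/6367 = 1.479755 rad
φ₂ = arcsin(sin φ₁ cos δ + cos φ₁ sin δ cos θ)
   = arcsin(-0.50082·0.09092 + 0.86555·0.99586·-0.59482) = -33.93487°
λ₂ = λ₁ + atan2(sin θ sin δ cos φ₁, cos δ − sin φ₁ sin φ₂) = -174.47109°

33.935°S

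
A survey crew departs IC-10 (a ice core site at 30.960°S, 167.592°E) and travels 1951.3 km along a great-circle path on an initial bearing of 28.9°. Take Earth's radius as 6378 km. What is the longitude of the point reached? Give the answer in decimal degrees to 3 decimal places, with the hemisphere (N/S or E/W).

176.273°E

δ = d/R = 1951.3/6378 = 0.305942 rad
φ₂ = arcsin(sin φ₁ cos δ + cos φ₁ sin δ cos θ)
   = arcsin(-0.51444·0.95356 + 0.85753·0.30119·0.87546) = -15.33343°
λ₂ = λ₁ + atan2(sin θ sin δ cos φ₁, cos δ − sin φ₁ sin φ₂) = 176.27303°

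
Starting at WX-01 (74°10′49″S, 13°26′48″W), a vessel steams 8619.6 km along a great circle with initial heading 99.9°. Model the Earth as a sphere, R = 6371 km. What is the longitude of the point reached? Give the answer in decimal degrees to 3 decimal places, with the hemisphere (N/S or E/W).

WX-01: φ = -74.18028°, λ = -13.44667°
δ = d/R = 8619.6/6371 = 1.352943 rad
φ₂ = arcsin(sin φ₁ cos δ + cos φ₁ sin δ cos θ)
   = arcsin(-0.96212·0.21613 + 0.27261·0.97636·-0.17193) = -14.69716°
λ₂ = λ₁ + atan2(sin θ sin δ cos φ₁, cos δ − sin φ₁ sin φ₂) = 82.64139°

82.641°E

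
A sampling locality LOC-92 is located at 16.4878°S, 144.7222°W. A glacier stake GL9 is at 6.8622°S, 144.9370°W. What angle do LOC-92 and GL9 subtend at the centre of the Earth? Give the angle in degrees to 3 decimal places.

9.628°

Δφ = 9.6256°,  Δλ = -0.2148°
a = sin²(Δφ/2) + cos φ₁ cos φ₂ sin²(Δλ/2) = 0.007043
c = 2·arcsin(√a) = 0.168038 rad = 9.6279°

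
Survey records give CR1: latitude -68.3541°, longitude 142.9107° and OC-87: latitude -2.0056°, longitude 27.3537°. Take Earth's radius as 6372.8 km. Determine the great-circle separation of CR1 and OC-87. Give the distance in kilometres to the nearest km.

10819 km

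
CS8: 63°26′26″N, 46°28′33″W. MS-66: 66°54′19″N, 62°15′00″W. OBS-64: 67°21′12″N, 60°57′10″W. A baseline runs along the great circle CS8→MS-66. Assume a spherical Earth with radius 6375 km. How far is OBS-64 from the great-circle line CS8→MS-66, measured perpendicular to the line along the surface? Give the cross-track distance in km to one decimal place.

CS8: φ = +63.44056°, λ = -46.47583°
MS-66: φ = +66.90528°, λ = -62.25000°
OBS-64: φ = +67.35333°, λ = -60.95278°
δ₁₃ = central angle CS8→OBS-64 = 0.124961 rad  (haversine)
θ₁₃ = bearing CS8→OBS-64 = 309.438°,  θ₁₂ = bearing CS8→MS-66 = 304.631°
dₓₜ = R·arcsin(sin δ₁₃ · sin(θ₁₃ − θ₁₂)) = 6375·arcsin(0.12464·sin(4.806°)) = 66.575 km
|dₓₜ| = 66.575 km

66.6 km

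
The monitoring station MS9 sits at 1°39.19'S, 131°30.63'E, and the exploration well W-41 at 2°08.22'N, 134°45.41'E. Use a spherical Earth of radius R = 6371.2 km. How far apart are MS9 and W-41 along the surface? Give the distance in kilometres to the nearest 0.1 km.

554.9 km

MS9: φ = -1.65317°, λ = +131.51050°
W-41: φ = +2.13700°, λ = +134.75683°
Δφ = 3.7902°,  Δλ = 3.2463°
a = sin²(Δφ/2) + cos φ₁ cos φ₂ sin²(Δλ/2) = 0.001895
c = 2·arcsin(√a) = 0.087092 rad = 4.9900°
d = R·c = 6371.2 × 0.087092 = 554.9 km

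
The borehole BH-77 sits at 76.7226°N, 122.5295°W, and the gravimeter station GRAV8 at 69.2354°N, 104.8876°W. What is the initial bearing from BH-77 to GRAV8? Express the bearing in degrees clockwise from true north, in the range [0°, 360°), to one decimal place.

Δλ = 17.6419°
y = sin Δλ · cos φ₂ = 0.107446
x = cos φ₁ sin φ₂ − sin φ₁ cos φ₂ cos Δλ = -0.114077
θ = atan2(y, x) = 136.7144° → 136.7144° (mod 360°)

136.7°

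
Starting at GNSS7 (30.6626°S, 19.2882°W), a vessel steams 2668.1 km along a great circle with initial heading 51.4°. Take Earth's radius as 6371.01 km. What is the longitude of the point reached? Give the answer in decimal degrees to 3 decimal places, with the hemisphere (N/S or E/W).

0.139°W

δ = d/R = 2668.1/6371.01 = 0.418788 rad
φ₂ = arcsin(sin φ₁ cos δ + cos φ₁ sin δ cos θ)
   = arcsin(-0.50998·0.91358 + 0.86019·0.40665·0.62388) = -14.34021°
λ₂ = λ₁ + atan2(sin θ sin δ cos φ₁, cos δ − sin φ₁ sin φ₂) = -0.13905°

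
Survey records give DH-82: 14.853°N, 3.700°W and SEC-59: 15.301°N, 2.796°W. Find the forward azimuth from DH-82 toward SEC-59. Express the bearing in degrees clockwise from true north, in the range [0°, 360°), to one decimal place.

62.7°

Δλ = 0.9040°
y = sin Δλ · cos φ₂ = 0.015218
x = cos φ₁ sin φ₂ − sin φ₁ cos φ₂ cos Δλ = 0.007850
θ = atan2(y, x) = 62.7141° → 62.7141° (mod 360°)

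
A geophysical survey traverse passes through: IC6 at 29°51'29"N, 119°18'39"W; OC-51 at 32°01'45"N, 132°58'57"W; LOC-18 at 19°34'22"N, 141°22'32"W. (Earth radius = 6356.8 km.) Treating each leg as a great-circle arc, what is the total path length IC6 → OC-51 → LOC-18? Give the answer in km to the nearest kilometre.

2937 km

IC6: φ = +29.85806°, λ = -119.31083°
OC-51: φ = +32.02917°, λ = -132.98250°
LOC-18: φ = +19.57278°, λ = -141.37556°
IC6→OC-51: c = 0.207981 rad, d = 1322.09 km
OC-51→LOC-18: c = 0.254038 rad, d = 1614.87 km
Total = 1322.09 + 1614.87 = 2936.96 km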